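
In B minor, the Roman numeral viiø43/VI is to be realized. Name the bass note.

C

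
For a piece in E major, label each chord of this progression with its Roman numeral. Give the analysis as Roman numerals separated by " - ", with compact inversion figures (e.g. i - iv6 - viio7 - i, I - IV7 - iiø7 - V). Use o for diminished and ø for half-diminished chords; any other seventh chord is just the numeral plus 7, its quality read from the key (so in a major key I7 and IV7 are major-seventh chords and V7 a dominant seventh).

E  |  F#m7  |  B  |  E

I - ii7 - V - I

E: major triad on E = scale degree 1 → I.
F#m7: root F# is the supertonic; minor seventh chord there is ii7.
B has root B, degree 5 in E major, so V.
E has root E, degree 1 in E major, so I.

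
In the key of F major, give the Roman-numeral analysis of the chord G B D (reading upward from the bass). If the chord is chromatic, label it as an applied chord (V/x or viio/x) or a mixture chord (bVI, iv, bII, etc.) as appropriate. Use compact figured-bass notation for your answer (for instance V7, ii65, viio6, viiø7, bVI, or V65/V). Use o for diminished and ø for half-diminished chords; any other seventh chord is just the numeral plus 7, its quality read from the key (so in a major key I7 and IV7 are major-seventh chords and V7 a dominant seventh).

The pitches G-B-D form a major triad rooted on G.
G is not a diatonic chord root with this quality in F major, but it lies a perfect fifth above C (V), so the chord functions as an applied dominant of V.

V/V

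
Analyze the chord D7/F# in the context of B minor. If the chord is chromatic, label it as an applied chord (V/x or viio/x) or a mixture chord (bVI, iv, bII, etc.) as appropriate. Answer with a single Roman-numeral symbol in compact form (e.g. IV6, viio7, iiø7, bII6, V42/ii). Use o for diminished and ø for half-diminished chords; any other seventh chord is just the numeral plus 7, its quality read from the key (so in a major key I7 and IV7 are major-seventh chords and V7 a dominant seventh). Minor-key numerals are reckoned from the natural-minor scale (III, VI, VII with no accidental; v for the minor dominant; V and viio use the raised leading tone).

V65/VI

The pitches D-F#-A-C form a dominant seventh chord rooted on D.
D is not a diatonic chord root with this quality in B minor, but it lies a perfect fifth above G (VI), so the chord functions as an applied dominant of VI.
With F# in the bass the chord is in first inversion, so the figured bass is 65.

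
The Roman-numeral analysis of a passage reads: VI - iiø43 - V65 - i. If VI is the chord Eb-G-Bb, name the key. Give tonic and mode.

G minor

The anchor chord is a major triad on Eb, labeled VI.
VI on Eb implies Eb is the submediant; that puts the tonic at G, and the uppercase numeral fits minor mode.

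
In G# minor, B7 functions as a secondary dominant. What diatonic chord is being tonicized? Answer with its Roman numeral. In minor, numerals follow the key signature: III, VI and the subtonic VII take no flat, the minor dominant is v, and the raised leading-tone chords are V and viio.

VI

The chord is a dominant seventh chord on B.
A dominant resolves down a perfect fifth: B → E. In G# minor, E is scale degree 6, i.e. VI.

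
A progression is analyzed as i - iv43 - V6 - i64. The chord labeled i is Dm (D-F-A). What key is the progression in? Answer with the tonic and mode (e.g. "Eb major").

i is given as D-F-A — a minor triad with root D.
If D is scale degree 1 and the mode makes that degree carry a minor triad, the tonic is D and the mode is minor.

D minor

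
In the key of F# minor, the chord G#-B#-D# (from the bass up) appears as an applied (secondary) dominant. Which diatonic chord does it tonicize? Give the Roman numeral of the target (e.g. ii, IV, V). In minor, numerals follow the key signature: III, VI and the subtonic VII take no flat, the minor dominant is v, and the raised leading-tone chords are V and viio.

V

The chord is a major triad on G#.
A dominant resolves down a perfect fifth: G# → C#. In F# minor, C# is scale degree 5, i.e. V.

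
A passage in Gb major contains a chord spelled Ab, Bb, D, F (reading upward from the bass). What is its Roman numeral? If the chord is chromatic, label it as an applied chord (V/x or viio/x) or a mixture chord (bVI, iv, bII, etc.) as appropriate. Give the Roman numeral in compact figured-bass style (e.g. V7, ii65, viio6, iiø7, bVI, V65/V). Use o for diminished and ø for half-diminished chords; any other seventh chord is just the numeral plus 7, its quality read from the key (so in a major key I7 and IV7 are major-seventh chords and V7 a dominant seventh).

Stacked in thirds the chord is Bb-D-F-Ab: a dominant seventh chord on Bb.
Bb is not a diatonic chord root with this quality in Gb major, but it lies a perfect fifth above Eb (vi), so the chord functions as an applied dominant of vi.
With Ab in the bass the chord is in third inversion, so the figured bass is 42.

V42/vi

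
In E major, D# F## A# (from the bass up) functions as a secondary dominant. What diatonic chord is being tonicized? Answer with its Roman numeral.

The chord is a major triad on D#.
A dominant resolves down a perfect fifth: D# → G#. In E major, G# is scale degree 3, i.e. iii.

iii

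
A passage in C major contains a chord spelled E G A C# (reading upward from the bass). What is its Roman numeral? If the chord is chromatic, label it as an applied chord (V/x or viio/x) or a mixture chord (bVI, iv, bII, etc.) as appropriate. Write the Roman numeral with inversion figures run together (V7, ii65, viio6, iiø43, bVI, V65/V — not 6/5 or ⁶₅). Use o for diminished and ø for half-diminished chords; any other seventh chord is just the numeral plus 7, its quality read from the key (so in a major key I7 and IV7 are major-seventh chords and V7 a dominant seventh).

V43/ii

Stacked in thirds the chord is A-C#-E-G: a dominant seventh chord on A.
A is not a diatonic chord root with this quality in C major, but it lies a perfect fifth above D (ii), so the chord functions as an applied dominant of ii.
With E in the bass the chord is in second inversion, so the figured bass is 43.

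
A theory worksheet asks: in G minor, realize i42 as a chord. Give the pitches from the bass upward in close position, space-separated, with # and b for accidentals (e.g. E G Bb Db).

F G Bb D

The numeral's case and figure indicate a minor seventh chord. In G minor its root, the tonic, is G.
That chord is spelled G-Bb-D-F.
The figured bass 42 indicates third inversion, placing the seventh (F) in the bass: F-G-Bb-D.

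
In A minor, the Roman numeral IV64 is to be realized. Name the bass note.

A

IV in A minor has root D; the chord is D-F#-A.
The figure 64 means second inversion — the fifth is in the bass.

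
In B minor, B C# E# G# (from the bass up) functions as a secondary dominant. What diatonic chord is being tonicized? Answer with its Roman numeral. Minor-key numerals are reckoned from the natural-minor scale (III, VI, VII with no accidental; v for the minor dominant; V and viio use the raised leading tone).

V

The chord is a dominant seventh chord on C#.
A dominant resolves down a perfect fifth: C# → F#. In B minor, F# is scale degree 5, i.e. V.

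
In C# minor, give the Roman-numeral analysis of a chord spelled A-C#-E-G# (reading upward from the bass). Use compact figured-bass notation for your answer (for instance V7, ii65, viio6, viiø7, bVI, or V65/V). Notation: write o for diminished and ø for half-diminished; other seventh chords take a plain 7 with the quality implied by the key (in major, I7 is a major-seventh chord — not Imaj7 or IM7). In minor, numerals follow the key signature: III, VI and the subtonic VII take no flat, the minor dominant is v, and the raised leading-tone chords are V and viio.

VI7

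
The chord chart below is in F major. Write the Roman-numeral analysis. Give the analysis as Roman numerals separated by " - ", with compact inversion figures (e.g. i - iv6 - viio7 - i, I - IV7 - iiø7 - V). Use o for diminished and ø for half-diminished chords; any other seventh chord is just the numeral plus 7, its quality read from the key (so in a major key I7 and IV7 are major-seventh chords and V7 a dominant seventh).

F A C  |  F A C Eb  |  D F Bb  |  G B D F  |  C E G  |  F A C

I - V7/IV - IV6 - V7/V - V - I

F-A-C: root F is the tonic; major triad there is I.
F-A-C-Eb: chromatic; F is V of IV, so V7/IV.
D-F-Bb: root Bb is the subdominant; major triad there is IV6.
G-B-D-F is the secondary dominant of V (dominant seventh chord on G): V7/V.
C-E-G: major triad on C = scale degree 5 → V.
F-A-C has root F, degree 1 in F major, so I.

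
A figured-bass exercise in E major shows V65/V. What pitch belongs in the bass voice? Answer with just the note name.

The applied chord V65/V is rooted on F#: F#-A#-C#-E.
The figure 65 means first inversion — the third is in the bass.

A#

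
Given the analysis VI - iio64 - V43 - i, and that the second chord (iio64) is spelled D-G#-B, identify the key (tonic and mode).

The chord G#dim/D is a diminished triad rooted on G#; its label is iio64.
iio64 on G# implies G# is the supertonic; that puts the tonic at F#, and the lowercase numeral fits minor mode.

F# minor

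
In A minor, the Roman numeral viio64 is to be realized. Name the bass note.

viio in A minor has root G#; the chord is G#-B-D.
The figure 64 means second inversion — the fifth is in the bass.

D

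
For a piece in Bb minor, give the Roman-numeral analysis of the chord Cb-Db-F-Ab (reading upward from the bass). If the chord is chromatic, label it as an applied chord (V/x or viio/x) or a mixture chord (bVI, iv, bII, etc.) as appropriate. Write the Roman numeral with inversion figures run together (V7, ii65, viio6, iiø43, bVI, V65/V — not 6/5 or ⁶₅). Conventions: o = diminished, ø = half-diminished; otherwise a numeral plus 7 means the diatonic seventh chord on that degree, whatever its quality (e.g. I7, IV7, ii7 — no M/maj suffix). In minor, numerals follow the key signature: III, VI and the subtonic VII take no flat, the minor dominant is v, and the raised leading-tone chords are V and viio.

V42/VI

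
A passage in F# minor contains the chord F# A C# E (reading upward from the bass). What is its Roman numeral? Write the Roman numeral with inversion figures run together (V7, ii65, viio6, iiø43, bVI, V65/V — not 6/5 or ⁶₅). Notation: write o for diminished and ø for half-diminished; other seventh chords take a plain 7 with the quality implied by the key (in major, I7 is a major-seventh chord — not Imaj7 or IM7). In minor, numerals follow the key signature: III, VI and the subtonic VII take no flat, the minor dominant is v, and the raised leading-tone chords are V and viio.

i7

Stacked in thirds the chord is F#-A-C#-E: a minor seventh chord on F#.
F# is scale degree 1 in F# minor, and a minor seventh chord on that degree is written i7.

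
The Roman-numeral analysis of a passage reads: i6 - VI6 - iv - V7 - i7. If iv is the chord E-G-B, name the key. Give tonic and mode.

B minor

The anchor chord is a minor triad on E, labeled iv.
Counting down 3 scale steps from E places the tonic on B; a minor triad on degree 4 is diatonic only in minor.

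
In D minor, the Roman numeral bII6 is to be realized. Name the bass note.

bII in D minor has root Eb; the chord is Eb-G-Bb.
The figure 6 means first inversion — the third is in the bass.

G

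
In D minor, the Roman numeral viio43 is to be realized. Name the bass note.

G

viio in D minor has root C#; the chord is C#-E-G-Bb.
The figure 43 means second inversion — the fifth is in the bass.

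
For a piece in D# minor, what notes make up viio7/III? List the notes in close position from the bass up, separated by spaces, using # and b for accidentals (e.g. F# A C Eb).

E# G# B D

The slash marks an applied leading-tone chord: viio of III. In D# minor, III is F#, so the leading tone to it is E#, a half step below.
Building a fully diminished seventh chord on E# gives E#-G#-B-D.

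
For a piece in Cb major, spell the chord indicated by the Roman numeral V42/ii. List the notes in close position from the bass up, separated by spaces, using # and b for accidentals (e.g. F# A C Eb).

Gb Ab C Eb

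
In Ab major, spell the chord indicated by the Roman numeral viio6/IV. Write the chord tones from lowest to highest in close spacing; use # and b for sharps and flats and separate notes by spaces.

Eb Gb C

viio6/IV is a secondary leading-tone chord. The target IV is Db in Ab major; the applied chord is rooted a semitone below, on C.
Building a diminished triad on C gives C-Eb-Gb.
The figured bass 6 indicates first inversion, placing the third (Eb) in the bass: Eb-Gb-C.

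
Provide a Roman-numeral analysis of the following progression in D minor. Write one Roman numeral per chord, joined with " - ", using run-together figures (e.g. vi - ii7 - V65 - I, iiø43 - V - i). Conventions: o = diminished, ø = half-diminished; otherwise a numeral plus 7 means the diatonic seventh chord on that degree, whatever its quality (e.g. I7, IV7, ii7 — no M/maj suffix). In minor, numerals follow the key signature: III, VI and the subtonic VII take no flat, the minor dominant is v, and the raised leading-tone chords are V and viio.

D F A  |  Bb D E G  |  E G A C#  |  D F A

D-F-A has root D, degree 1 in D minor, so i.
Bb-D-E-G: root E is the supertonic; half-diminished seventh chord there is iiø43.
E-G-A-C#: dominant seventh chord on A = scale degree 5 → V43.
D-F-A has root D, degree 1 in D minor, so i.

i - iiø43 - V43 - i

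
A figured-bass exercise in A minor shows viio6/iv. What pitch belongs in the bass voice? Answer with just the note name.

The applied chord viio6/iv is rooted on C#: C#-E-G.
The figure 6 means first inversion — the third is in the bass.

E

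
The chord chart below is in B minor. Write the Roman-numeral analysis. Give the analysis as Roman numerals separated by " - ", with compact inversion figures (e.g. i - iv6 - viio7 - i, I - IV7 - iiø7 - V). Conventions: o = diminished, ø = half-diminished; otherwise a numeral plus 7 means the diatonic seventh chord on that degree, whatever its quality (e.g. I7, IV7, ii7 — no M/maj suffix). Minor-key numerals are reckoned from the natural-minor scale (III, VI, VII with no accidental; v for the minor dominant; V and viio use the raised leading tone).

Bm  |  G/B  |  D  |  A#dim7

i - VI6 - III - viio7

Bm: minor triad on B = scale degree 1 → i.
G/B has root G, degree 6 in B minor, so VI6.
D has root D, degree 3 in B minor, so III.
A#dim7 has root A#, degree 7 in B minor, so viio7.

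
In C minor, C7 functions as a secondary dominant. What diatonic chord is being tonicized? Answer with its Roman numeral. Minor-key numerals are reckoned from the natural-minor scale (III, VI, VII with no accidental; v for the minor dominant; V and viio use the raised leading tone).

The chord is a dominant seventh chord on C.
A dominant resolves down a perfect fifth: C → F. In C minor, F is scale degree 4, i.e. iv.

iv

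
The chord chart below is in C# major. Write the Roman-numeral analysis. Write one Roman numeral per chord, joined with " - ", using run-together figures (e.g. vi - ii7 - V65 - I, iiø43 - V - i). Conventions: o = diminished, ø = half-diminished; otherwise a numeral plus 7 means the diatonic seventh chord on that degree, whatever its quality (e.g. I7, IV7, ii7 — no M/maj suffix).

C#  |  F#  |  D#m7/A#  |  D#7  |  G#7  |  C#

C#: root C# is the tonic; major triad there is I.
F#: root F# is the subdominant; major triad there is IV.
D#m7/A#: root D# is the supertonic; minor seventh chord there is ii43.
D#7: chromatic; D# is V of V, so V7/V.
G#7 has root G#, degree 5 in C# major, so V7.
C#: root C# is the tonic; major triad there is I.

I - IV - ii43 - V7/V - V7 - I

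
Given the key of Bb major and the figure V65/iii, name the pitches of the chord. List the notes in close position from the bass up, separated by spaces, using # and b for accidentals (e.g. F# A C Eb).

C# E G A

The slash means an applied dominant: we want the dominant of iii. In Bb major, iii is D minor, and its dominant is built on A.
Building a dominant seventh chord on A gives A-C#-E-G.
The figured bass 65 indicates first inversion, placing the third (C#) in the bass: C#-E-G-A.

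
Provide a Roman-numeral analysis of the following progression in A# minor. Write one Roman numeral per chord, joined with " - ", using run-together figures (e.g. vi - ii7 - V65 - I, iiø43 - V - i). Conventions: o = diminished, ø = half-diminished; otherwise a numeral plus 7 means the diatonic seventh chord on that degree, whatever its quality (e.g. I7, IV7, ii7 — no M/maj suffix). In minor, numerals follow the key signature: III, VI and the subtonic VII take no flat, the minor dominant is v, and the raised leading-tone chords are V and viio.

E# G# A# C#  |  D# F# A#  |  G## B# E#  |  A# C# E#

i43 - iv - V6 - i

E#-G#-A#-C# has root A#, degree 1 in A# minor, so i43.
D#-F#-A#: minor triad on D# = scale degree 4 → iv.
G##-B#-E# has root E#, degree 5 in A# minor, so V6.
A#-C#-E# has root A#, degree 1 in A# minor, so i.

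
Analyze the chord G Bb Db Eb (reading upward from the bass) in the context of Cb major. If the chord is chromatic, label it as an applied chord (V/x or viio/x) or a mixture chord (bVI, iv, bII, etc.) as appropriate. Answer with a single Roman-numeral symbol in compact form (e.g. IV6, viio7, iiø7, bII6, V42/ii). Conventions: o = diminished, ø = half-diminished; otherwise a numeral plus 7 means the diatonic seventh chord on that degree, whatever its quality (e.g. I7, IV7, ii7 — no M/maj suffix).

Stacked in thirds the chord is Eb-G-Bb-Db: a dominant seventh chord on Eb.
Eb is not a diatonic chord root with this quality in Cb major, but it lies a perfect fifth above Ab (vi), so the chord functions as an applied dominant of vi.
With G in the bass the chord is in first inversion, so the figured bass is 65.

V65/vi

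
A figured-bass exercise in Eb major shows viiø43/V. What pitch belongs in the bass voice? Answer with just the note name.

The applied chord viiø43/V is rooted on A: A-C-Eb-G.
The figure 43 means second inversion — the fifth is in the bass.

Eb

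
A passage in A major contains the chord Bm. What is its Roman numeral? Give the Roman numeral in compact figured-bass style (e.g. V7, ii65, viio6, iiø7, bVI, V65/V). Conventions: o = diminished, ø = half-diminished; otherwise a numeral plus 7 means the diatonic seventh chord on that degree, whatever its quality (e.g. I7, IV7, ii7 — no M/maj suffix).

The pitches B-D-F# form a minor triad rooted on B.
B is scale degree 2 in A major, and a minor triad on that degree is written ii.

ii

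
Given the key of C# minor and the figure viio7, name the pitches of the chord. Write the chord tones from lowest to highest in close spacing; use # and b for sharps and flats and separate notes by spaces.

B# D# F# A

In C# minor, the leading-tone chord is built on the raised seventh degree, B#.
Stacking thirds from B# gives B#-D#-F#-A.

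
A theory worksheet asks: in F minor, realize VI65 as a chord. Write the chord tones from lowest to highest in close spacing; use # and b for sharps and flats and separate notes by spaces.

F Ab C Db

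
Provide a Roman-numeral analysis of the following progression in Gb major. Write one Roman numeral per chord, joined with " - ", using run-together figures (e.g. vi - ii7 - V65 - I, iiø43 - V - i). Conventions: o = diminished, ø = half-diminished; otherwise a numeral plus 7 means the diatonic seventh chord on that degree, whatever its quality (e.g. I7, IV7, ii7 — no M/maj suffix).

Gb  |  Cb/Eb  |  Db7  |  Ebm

I - IV6 - V7 - vi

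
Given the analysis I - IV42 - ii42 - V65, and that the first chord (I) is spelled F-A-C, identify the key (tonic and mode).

F major

I is given as F-A-C — a major triad with root F.
If F is scale degree 1 and the mode makes that degree carry a major triad, the tonic is F and the mode is major.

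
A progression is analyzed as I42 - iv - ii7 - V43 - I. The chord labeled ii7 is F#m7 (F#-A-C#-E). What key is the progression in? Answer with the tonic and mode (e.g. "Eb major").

E major

The anchor chord is a minor seventh chord on F#, labeled ii7.
ii7 on F# implies F# is the supertonic; that puts the tonic at E, and the lowercase numeral fits major mode.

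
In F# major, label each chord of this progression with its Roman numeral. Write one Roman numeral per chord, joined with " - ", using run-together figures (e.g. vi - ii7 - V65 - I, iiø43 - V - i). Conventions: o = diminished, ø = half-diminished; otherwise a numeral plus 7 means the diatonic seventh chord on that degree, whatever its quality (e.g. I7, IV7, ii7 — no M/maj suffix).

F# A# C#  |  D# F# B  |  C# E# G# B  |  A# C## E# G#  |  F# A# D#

I - IV6 - V7 - V7/vi - vi6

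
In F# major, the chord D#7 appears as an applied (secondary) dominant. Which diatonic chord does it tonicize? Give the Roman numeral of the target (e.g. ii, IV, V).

ii

The chord is a dominant seventh chord on D#.
A dominant resolves down a perfect fifth: D# → G#. In F# major, G# is scale degree 2, i.e. ii.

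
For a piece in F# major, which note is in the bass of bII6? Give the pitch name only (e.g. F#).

B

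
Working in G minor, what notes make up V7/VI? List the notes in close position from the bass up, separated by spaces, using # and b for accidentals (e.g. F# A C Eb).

Bb D F Ab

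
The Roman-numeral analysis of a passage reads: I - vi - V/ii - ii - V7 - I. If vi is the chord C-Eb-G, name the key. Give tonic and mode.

Eb major

vi is given as C-Eb-G — a minor triad with root C.
Counting down 5 scale steps from C places the tonic on Eb; a minor triad on degree 6 is diatonic only in major.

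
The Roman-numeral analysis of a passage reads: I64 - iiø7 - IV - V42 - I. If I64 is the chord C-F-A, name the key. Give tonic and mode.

F major

The anchor chord is a major triad on F, labeled I64.
If F is scale degree 1 and the mode makes that degree carry a major triad, the tonic is F and the mode is major.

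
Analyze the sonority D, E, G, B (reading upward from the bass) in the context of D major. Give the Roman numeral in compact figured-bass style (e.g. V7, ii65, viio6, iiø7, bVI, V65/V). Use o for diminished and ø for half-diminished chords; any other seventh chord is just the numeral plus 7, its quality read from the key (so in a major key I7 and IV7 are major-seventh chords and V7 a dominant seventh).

ii42

Stacked in thirds the chord is E-G-B-D: a minor seventh chord on E.
In D major, E is the supertonic; the diatonic minor seventh chord there is ii7.
With D in the bass the chord is in third inversion, so the figured bass is 42.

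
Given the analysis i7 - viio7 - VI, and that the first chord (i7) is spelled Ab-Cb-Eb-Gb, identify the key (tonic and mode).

The chord Abm7 is a minor seventh chord rooted on Ab; its label is i7.
If Ab is scale degree 1 and the mode makes that degree carry a minor seventh chord, the tonic is Ab and the mode is minor.

Ab minor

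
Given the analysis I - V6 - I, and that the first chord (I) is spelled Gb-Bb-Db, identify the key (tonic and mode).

Gb major

The anchor chord is a major triad on Gb, labeled I.
If Gb is scale degree 1 and the mode makes that degree carry a major triad, the tonic is Gb and the mode is major.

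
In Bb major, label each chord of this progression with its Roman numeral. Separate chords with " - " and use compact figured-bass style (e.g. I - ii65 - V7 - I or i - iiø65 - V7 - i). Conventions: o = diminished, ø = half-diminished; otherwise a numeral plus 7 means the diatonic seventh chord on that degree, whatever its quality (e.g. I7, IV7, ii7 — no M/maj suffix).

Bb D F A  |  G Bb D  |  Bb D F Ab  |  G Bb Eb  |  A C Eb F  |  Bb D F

I7 - vi - V7/IV - IV6 - V65 - I

Bb-D-F-A: root Bb is the tonic; major seventh chord there is I7.
G-Bb-D: minor triad on G = scale degree 6 → vi.
Bb-D-F-Ab: a dominant seventh chord on Bb, the applied dominant of IV → V7/IV.
G-Bb-Eb: major triad on Eb = scale degree 4 → IV6.
A-C-Eb-F has root F, degree 5 in Bb major, so V65.
Bb-D-F: root Bb is the tonic; major triad there is I.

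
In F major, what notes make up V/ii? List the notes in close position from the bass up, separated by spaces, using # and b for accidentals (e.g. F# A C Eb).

D F# A

The slash means an applied dominant: we want the dominant of ii. In F major, ii is G minor, and its dominant is built on D.
Building a major triad on D gives D-F#-A.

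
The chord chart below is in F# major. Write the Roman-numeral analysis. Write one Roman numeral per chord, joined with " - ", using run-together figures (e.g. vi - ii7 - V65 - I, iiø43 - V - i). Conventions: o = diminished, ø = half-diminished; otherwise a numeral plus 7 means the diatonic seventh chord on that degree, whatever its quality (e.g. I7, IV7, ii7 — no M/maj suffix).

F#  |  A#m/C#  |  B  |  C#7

I - iii6 - IV - V7

F#: root F# is the tonic; major triad there is I.
A#m/C#: minor triad on A# = scale degree 3 → iii6.
B has root B, degree 4 in F# major, so IV.
C#7 has root C#, degree 5 in F# major, so V7.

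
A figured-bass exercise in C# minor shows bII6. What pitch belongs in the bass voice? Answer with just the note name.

bII in C# minor has root D; the chord is D-F#-A.
The figure 6 means first inversion — the third is in the bass.

F#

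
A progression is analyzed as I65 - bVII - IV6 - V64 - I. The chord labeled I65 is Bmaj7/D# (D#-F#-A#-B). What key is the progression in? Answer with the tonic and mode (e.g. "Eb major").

I65 is given as D#-F#-A#-B — a major seventh chord with root B.
If B is scale degree 1 and the mode makes that degree carry a major seventh chord, the tonic is B and the mode is major.

B major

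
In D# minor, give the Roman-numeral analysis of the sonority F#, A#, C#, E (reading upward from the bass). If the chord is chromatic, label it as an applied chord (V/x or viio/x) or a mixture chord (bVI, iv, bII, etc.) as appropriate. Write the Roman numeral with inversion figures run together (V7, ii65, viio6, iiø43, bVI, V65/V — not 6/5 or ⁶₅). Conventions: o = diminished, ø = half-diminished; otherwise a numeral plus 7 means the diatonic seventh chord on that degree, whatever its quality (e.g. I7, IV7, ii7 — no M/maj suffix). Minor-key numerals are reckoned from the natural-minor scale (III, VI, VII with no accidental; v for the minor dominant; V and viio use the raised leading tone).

V7/VI

Stacked in thirds the chord is F#-A#-C#-E: a dominant seventh chord on F#.
F# is not a diatonic chord root with this quality in D# minor, but it lies a perfect fifth above B (VI), so the chord functions as an applied dominant of VI.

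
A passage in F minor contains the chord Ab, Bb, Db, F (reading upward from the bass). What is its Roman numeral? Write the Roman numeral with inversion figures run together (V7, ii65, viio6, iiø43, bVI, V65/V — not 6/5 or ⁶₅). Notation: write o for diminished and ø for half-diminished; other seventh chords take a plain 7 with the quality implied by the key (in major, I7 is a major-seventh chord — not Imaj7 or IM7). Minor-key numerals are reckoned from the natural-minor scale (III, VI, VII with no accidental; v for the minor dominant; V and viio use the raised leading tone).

iv42

The pitches Bb-Db-F-Ab form a minor seventh chord rooted on Bb.
In F minor, Bb is the subdominant; the diatonic minor seventh chord there is iv7.
With Ab in the bass the chord is in third inversion, so the figured bass is 42.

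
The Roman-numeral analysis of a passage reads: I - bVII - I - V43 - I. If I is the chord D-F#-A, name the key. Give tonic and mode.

I is given as D-F#-A — a major triad with root D.
If D is scale degree 1 and the mode makes that degree carry a major triad, the tonic is D and the mode is major.

D major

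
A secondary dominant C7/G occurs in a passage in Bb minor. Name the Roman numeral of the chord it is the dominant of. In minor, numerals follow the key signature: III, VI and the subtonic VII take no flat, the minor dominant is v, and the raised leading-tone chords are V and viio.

V

The chord is a dominant seventh chord on C.
A dominant resolves down a perfect fifth: C → F. In Bb minor, F is scale degree 5, i.e. V.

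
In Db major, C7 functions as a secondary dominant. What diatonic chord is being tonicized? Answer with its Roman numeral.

The chord is a dominant seventh chord on C.
A dominant resolves down a perfect fifth: C → F. In Db major, F is scale degree 3, i.e. iii.

iii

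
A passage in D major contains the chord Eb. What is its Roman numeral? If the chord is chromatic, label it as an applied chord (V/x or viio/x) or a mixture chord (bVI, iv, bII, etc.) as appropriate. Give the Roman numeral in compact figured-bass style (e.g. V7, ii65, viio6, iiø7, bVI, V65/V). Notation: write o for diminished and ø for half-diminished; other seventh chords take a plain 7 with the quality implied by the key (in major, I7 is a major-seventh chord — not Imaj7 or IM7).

The pitches Eb-G-Bb form a major triad rooted on Eb.
Eb is the lowered second degree of D major (diatonic 2 would be E). This is the Neapolitan chord — a major triad on the lowered second degree.

bII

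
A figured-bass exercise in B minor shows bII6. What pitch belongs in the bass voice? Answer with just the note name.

E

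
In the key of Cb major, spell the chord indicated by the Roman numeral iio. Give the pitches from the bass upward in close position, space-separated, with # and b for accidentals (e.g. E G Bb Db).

Scale degree 2 in Cb major is Db; here the chord built on it is altered to a diminished triad. iio is the diminished supertonic triad, borrowed from the parallel minor.
So the chord is Db-Fb-Abb, a diminished triad.

Db Fb Abb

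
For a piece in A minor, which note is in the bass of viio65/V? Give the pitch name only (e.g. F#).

The applied chord viio65/V is rooted on D#: D#-F#-A-C.
The figure 65 means first inversion — the third is in the bass.

F#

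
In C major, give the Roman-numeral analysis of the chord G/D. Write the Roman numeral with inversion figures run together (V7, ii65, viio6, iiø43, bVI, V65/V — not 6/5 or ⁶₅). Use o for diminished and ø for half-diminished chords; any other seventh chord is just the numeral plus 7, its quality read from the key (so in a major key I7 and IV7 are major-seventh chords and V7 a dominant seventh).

Stacked in thirds the chord is G-B-D: a major triad on G.
G is scale degree 5 in C major, and a major triad on that degree is written V.
With D in the bass the chord is in second inversion, so the figured bass is 64.

V64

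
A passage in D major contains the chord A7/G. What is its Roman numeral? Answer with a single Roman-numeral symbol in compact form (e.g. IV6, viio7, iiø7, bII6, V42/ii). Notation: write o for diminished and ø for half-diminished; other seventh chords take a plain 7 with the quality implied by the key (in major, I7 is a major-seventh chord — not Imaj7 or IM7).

Stacked in thirds the chord is A-C#-E-G: a dominant seventh chord on A.
In D major, A is the dominant; the diatonic dominant seventh chord there is V7.
With G in the bass the chord is in third inversion, so the figured bass is 42.

V42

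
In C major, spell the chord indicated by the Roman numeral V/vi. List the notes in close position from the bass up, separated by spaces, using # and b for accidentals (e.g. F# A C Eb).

E G# B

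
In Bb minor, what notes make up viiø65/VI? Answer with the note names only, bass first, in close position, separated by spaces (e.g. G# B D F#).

Ab Cb Eb F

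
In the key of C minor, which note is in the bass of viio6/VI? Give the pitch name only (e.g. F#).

Bb

The applied chord viio6/VI is rooted on G: G-Bb-Db.
The figure 6 means first inversion — the third is in the bass.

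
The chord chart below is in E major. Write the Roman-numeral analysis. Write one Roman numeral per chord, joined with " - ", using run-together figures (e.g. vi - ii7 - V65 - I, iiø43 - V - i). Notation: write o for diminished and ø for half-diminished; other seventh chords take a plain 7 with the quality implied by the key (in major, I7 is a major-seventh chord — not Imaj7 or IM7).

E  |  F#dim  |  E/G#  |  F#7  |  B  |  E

I - iio - I6 - V7/V - V - I

E has root E, degree 1 in E major, so I.
F#dim is non-diatonic — iio, a mixture chord from E minor.
E/G#: root E is the tonic; major triad there is I6.
F#7: chromatic; F# is V of V, so V7/V.
B: root B is the dominant; major triad there is V.
E: root E is the tonic; major triad there is I.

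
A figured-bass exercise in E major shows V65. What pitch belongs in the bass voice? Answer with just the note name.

V in E major has root B; the chord is B-D#-F#-A.
The figure 65 means first inversion — the third is in the bass.

D#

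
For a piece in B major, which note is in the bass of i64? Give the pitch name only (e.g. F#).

F#

i in B major has root B; the chord is B-D-F#.
The figure 64 means second inversion — the fifth is in the bass.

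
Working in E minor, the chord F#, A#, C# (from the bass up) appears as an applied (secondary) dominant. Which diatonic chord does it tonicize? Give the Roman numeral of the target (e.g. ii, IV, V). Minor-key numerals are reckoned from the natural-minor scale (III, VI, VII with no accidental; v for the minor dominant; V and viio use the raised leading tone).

The chord is a major triad on F#.
A dominant resolves down a perfect fifth: F# → B. In E minor, B is scale degree 5, i.e. V.

V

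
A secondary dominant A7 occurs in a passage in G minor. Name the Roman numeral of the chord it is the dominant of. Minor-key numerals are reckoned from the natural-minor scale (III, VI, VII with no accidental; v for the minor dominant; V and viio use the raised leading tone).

V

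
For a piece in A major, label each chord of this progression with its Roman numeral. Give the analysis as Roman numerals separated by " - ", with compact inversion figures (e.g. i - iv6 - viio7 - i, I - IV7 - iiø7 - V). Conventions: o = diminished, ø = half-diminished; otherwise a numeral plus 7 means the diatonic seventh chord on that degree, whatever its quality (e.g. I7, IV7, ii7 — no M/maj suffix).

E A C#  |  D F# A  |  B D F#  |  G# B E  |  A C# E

I64 - IV - ii - V6 - I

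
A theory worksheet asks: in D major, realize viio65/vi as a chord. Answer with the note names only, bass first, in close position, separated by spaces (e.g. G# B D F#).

viio65/vi is a secondary leading-tone chord. The target vi is B in D major; the applied chord is rooted a semitone below, on A#.
Building a fully diminished seventh chord on A# gives A#-C#-E-G.
The figured bass 65 indicates first inversion, placing the third (C#) in the bass: C#-E-G-A#.

C# E G A#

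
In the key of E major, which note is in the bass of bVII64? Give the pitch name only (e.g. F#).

A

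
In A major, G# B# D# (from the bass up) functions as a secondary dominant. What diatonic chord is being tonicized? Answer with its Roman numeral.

The chord is a major triad on G#.
A dominant resolves down a perfect fifth: G# → C#. In A major, C# is scale degree 3, i.e. iii.

iii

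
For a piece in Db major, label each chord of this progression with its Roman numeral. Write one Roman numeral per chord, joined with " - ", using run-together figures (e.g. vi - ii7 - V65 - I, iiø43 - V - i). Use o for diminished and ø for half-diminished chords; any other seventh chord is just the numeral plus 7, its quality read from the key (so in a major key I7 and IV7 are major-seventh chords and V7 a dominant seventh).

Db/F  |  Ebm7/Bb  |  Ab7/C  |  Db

Db/F: root Db is the tonic; major triad there is I6.
Ebm7/Bb has root Eb, degree 2 in Db major, so ii43.
Ab7/C: dominant seventh chord on Ab = scale degree 5 → V65.
Db has root Db, degree 1 in Db major, so I.

I6 - ii43 - V65 - I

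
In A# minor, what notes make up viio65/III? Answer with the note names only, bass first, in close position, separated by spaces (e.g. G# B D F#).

D# F# A B#

The slash marks an applied leading-tone chord: viio of III. In A# minor, III is C#, so the leading tone to it is B#, a half step below.
Building a fully diminished seventh chord on B# gives B#-D#-F#-A.
With the 65 figure the chord is in first inversion; from the bass D# upward in close position it reads D#-F#-A-B#.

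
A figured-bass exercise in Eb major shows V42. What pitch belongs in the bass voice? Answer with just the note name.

V in Eb major has root Bb; the chord is Bb-D-F-Ab.
The figure 42 means third inversion — the seventh is in the bass.

Ab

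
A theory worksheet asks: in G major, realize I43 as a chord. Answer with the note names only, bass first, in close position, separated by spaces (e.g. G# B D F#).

D F# G B

The numeral's case and figure indicate a major seventh chord. In G major its root, scale degree 1, is G.
Stacking thirds from G gives G-B-D-F#.
With the 43 figure the chord is in second inversion; from the bass D upward in close position it reads D-F#-G-B.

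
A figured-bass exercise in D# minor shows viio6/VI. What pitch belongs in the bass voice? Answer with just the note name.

The applied chord viio6/VI is rooted on A#: A#-C#-E.
The figure 6 means first inversion — the third is in the bass.

C#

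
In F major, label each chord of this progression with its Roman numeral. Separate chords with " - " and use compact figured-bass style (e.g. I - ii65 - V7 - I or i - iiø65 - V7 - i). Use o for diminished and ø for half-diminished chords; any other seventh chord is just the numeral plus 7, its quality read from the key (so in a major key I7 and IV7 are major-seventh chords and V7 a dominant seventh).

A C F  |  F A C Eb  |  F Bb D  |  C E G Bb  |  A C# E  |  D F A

I6 - V7/IV - IV64 - V7 - V/vi - vi

A-C-F has root F, degree 1 in F major, so I6.
F-A-C-Eb: chromatic; F is V of IV, so V7/IV.
F-Bb-D has root Bb, degree 4 in F major, so IV64.
C-E-G-Bb: root C is the dominant; dominant seventh chord there is V7.
A-C#-E: a major triad on A, the applied dominant of vi → V/vi.
D-F-A: minor triad on D = scale degree 6 → vi.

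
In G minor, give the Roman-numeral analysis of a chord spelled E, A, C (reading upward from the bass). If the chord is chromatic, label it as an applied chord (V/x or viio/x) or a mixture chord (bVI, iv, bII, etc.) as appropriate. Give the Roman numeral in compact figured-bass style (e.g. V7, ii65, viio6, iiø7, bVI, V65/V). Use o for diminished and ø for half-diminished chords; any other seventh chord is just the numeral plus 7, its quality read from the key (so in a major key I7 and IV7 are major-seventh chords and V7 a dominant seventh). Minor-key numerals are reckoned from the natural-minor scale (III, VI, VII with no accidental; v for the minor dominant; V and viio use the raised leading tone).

The pitches A-C-E form a minor triad rooted on A.
A is the second degree of G minor. This is the minor supertonic, borrowed from the parallel major (the Dorian ii).
With E in the bass the chord is in second inversion, so the figured bass is 64.

ii64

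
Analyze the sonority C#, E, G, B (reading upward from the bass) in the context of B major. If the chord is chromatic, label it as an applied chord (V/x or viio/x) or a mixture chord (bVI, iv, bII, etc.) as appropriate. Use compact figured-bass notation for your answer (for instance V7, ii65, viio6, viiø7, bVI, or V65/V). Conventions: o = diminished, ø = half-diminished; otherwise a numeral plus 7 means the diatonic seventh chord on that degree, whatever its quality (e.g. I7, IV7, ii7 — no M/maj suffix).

iiø7

The pitches C#-E-G-B form a half-diminished seventh chord rooted on C#.
C# is the second degree of B major. This is the half-diminished supertonic seventh, borrowed from the parallel minor.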